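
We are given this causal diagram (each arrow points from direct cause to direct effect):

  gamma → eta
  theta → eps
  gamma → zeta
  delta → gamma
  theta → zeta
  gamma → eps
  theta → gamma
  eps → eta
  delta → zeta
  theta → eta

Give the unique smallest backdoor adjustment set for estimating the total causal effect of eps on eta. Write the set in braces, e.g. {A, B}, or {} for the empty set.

Variables eligible for adjustment (non-descendants of eps, excluding eps and eta): {delta, gamma, theta, zeta}.
Backdoor paths from eps to eta:
  P1: eps <- theta -> gamma -> eta
  P2: eps <- theta -> zeta <- delta -> gamma -> eta
  P3: eps <- theta -> zeta <- gamma -> eta
  P4: eps <- theta -> eta
  P5: eps <- gamma <- delta -> zeta <- theta -> eta
  P6: eps <- gamma <- theta -> eta
  P7: eps <- gamma -> zeta <- theta -> eta
  P8: eps <- gamma -> eta
The empty set is not sufficient: P1 (eps <- theta -> gamma -> eta) has no collider blocking it and no conditioned non-collider, so it is open.
Try {gamma, theta}:
  P1: blocked at fork node theta ∈ conditioning set.
  P2: blocked at fork node theta ∈ conditioning set.
  P3: blocked at fork node theta ∈ conditioning set.
  P4: blocked at fork node theta ∈ conditioning set.
  P5: blocked at chain node gamma ∈ conditioning set.
  P6: blocked at chain node gamma ∈ conditioning set.
  P7: blocked at fork node gamma ∈ conditioning set.
  P8: blocked at fork node gamma ∈ conditioning set.
{gamma, theta} contains no descendant of eps and blocks every backdoor path.
Every element of {gamma, theta} is needed (dropping gamma leaves P8 open; dropping theta leaves P4 open), so no proper subset is valid.
Among all size-2 subsets of the eligible variables, only {gamma, theta} blocks every backdoor path, so it is the unique smallest valid adjustment set.

{gamma, theta}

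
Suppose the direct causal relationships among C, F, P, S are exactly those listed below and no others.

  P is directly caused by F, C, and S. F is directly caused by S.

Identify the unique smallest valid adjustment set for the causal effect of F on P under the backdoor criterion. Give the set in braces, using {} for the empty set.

Variables eligible for adjustment (non-descendants of F, excluding F and P): {C, S}.
Backdoor paths from F to P:
  P1: F <- S -> P
The empty set is not sufficient: P1 (F <- S -> P) has no collider blocking it and no conditioned non-collider, so it is open.
Try {S}:
  P1: blocked at fork node S ∈ conditioning set.
{S} contains no descendant of F and blocks every backdoor path.
No other singleton works — e.g. {C} leaves P1 open — so {S} is the unique smallest valid adjustment set.

{S}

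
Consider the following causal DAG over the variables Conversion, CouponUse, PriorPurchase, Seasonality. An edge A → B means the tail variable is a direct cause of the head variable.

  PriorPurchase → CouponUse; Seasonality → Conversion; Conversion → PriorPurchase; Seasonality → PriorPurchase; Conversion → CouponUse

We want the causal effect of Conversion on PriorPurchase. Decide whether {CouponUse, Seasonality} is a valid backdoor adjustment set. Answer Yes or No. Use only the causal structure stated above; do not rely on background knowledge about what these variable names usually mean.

Backdoor paths from Conversion to PriorPurchase (paths whose first edge points into Conversion):
  P1: Conversion <- Seasonality -> PriorPurchase
Condition 1 (no descendant of Conversion in the set): FAILS — CouponUse is a descendant of Conversion.
Condition 2 (every backdoor path blocked by {CouponUse, Seasonality}):
  P1: blocked at fork node Seasonality ∈ conditioning set.
{CouponUse, Seasonality} does not satisfy the backdoor criterion.

No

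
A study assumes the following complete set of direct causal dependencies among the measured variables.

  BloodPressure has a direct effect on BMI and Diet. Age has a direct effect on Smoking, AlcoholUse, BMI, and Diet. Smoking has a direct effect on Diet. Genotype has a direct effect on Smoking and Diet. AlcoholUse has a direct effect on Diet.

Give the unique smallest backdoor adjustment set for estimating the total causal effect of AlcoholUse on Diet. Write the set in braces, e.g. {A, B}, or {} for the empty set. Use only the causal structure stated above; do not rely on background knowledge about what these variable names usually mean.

{Age}

Variables eligible for adjustment (non-descendants of AlcoholUse, excluding AlcoholUse and Diet): {Age, BMI, BloodPressure, Genotype, Smoking}.
Backdoor paths from AlcoholUse to Diet:
  P1: AlcoholUse <- Age -> Smoking <- Genotype -> Diet
  P2: AlcoholUse <- Age -> Smoking -> Diet
  P3: AlcoholUse <- Age -> BMI <- BloodPressure -> Diet
  P4: AlcoholUse <- Age -> Diet
The empty set is not sufficient: P2 (AlcoholUse <- Age -> Smoking -> Diet) has no collider blocking it and no conditioned non-collider, so it is open.
Try {Age}:
  P1: blocked at fork node Age ∈ conditioning set.
  P2: blocked at fork node Age ∈ conditioning set.
  P3: blocked at fork node Age ∈ conditioning set.
  P4: blocked at fork node Age ∈ conditioning set.
{Age} contains no descendant of AlcoholUse and blocks every backdoor path.
No other singleton works — e.g. {BloodPressure} leaves P2 open — so {Age} is the unique smallest valid adjustment set.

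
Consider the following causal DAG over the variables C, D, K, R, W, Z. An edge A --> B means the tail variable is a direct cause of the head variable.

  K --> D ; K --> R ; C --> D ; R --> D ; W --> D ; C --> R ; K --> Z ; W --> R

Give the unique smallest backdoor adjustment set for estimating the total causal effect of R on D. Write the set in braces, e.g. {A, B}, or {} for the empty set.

Variables eligible for adjustment (non-descendants of R, excluding R and D): {C, K, W, Z}.
Backdoor paths from R to D:
  P1: R <- C -> D
  P2: R <- W -> D
  P3: R <- K -> D
The empty set is not sufficient: P1 (R <- C -> D) has no collider blocking it and no conditioned non-collider, so it is open.
Try {C, K, W}:
  P1: blocked at fork node C ∈ conditioning set.
  P2: blocked at fork node W ∈ conditioning set.
  P3: blocked at fork node K ∈ conditioning set.
{C, K, W} contains no descendant of R and blocks every backdoor path.
Every element of {C, K, W} is needed (dropping C leaves P1 open; dropping K leaves P3 open; dropping W leaves P2 open), so no proper subset is valid.
Among all size-3 subsets of the eligible variables, only {C, K, W} blocks every backdoor path, so it is the unique smallest valid adjustment set.

{C, K, W}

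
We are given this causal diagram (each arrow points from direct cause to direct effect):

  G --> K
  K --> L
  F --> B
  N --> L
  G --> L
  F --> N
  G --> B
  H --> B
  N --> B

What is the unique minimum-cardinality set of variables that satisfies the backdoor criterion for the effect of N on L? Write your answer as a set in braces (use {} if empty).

Variables eligible for adjustment (non-descendants of N, excluding N and L): {F, G, H, K}.
Backdoor paths from N to L:
  P1: N <- F -> B <- G -> K -> L
  P2: N <- F -> B <- G -> L
Each backdoor path contains an unconditioned collider, so every path is already blocked with the empty conditioning set:
  P1: blocked at collider B (neither it nor any descendant is in the conditioning set).
  P2: blocked at collider B (neither it nor any descendant is in the conditioning set).
The empty set is therefore the unique smallest valid set.

{}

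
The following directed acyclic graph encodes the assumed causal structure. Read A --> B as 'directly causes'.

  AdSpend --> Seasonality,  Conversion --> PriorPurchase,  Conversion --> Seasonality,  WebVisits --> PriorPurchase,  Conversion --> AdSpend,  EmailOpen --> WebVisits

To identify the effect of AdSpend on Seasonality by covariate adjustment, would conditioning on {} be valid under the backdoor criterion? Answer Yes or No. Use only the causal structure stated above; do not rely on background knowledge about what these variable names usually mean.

No

Backdoor paths from AdSpend to Seasonality (paths whose first edge points into AdSpend):
  P1: AdSpend <- Conversion -> Seasonality
Condition 1 (no descendant of AdSpend in the set): holds — descendants of AdSpend are {Seasonality}; none are in {}.
Condition 2 (every backdoor path blocked by {}):
  P1: open — no interior node is in the conditioning set.
{} does not satisfy the backdoor criterion.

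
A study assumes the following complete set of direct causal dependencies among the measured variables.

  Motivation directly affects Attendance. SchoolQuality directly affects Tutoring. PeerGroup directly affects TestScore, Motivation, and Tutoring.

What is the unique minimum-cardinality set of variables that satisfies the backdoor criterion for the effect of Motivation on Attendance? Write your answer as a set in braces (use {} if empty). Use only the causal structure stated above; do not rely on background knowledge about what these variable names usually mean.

{}

Variables eligible for adjustment (non-descendants of Motivation, excluding Motivation and Attendance): {PeerGroup, SchoolQuality, TestScore, Tutoring}.
Backdoor paths from Motivation to Attendance:
  (none)
With no backdoor paths the empty set already satisfies the criterion, and it is trivially minimal.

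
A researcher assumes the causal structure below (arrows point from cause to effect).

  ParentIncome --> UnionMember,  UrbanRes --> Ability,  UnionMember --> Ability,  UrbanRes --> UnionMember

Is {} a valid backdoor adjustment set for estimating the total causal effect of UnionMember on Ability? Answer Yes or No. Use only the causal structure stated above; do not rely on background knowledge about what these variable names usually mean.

No

Backdoor paths from UnionMember to Ability (paths whose first edge points into UnionMember):
  P1: UnionMember <- UrbanRes -> Ability
Condition 1 (no descendant of UnionMember in the set): holds — descendants of UnionMember are {Ability}; none are in {}.
Condition 2 (every backdoor path blocked by {}):
  P1: open — no interior node is in the conditioning set.
{} does not satisfy the backdoor criterion.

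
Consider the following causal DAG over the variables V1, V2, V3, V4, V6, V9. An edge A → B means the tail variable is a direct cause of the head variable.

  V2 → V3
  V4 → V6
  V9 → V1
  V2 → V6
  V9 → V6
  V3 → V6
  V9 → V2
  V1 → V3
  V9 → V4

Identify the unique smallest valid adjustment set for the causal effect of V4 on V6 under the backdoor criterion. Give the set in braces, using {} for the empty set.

{V9}

Variables eligible for adjustment (non-descendants of V4, excluding V4 and V6): {V1, V2, V3, V9}.
Backdoor paths from V4 to V6:
  P1: V4 <- V9 -> V1 -> V3 <- V2 -> V6
  P2: V4 <- V9 -> V1 -> V3 -> V6
  P3: V4 <- V9 -> V2 -> V3 -> V6
  P4: V4 <- V9 -> V2 -> V6
  P5: V4 <- V9 -> V6
The empty set is not sufficient: P2 (V4 <- V9 -> V1 -> V3 -> V6) has no collider blocking it and no conditioned non-collider, so it is open.
Try {V9}:
  P1: blocked at fork node V9 ∈ conditioning set.
  P2: blocked at fork node V9 ∈ conditioning set.
  P3: blocked at fork node V9 ∈ conditioning set.
  P4: blocked at fork node V9 ∈ conditioning set.
  P5: blocked at fork node V9 ∈ conditioning set.
{V9} contains no descendant of V4 and blocks every backdoor path.
No other singleton works — e.g. {V1} leaves P3 open — so {V9} is the unique smallest valid adjustment set.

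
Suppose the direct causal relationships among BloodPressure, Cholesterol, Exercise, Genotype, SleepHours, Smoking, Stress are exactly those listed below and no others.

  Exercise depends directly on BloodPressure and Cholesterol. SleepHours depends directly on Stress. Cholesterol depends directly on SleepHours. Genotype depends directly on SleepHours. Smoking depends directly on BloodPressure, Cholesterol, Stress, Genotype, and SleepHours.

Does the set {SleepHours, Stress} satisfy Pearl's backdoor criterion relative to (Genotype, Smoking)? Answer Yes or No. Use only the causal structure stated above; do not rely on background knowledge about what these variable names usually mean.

Backdoor paths from Genotype to Smoking (paths whose first edge points into Genotype):
  P1: Genotype <- SleepHours <- Stress -> Smoking
  P2: Genotype <- SleepHours -> Cholesterol -> Exercise <- BloodPressure -> Smoking
  P3: Genotype <- SleepHours -> Cholesterol -> Smoking
  P4: Genotype <- SleepHours -> Smoking
Condition 1 (no descendant of Genotype in the set): holds — descendants of Genotype are {Smoking}; none are in {SleepHours, Stress}.
Condition 2 (every backdoor path blocked by {SleepHours, Stress}):
  P1: blocked at chain node SleepHours ∈ conditioning set.
  P2: blocked at fork node SleepHours ∈ conditioning set.
  P3: blocked at fork node SleepHours ∈ conditioning set.
  P4: blocked at fork node SleepHours ∈ conditioning set.
{SleepHours, Stress} satisfies the backdoor criterion.

Yes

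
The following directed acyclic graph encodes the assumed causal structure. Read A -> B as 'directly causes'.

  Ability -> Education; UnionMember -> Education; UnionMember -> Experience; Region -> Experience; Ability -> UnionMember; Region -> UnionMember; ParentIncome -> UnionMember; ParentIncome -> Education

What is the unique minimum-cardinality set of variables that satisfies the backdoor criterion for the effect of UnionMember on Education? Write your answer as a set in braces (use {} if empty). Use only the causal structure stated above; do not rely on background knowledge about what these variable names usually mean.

{Ability, ParentIncome}

Variables eligible for adjustment (non-descendants of UnionMember, excluding UnionMember and Education): {Ability, ParentIncome, Region}.
Backdoor paths from UnionMember to Education:
  P1: UnionMember <- ParentIncome -> Education
  P2: UnionMember <- Ability -> Education
The empty set is not sufficient: P1 (UnionMember <- ParentIncome -> Education) has no collider blocking it and no conditioned non-collider, so it is open.
Try {Ability, ParentIncome}:
  P1: blocked at fork node ParentIncome ∈ conditioning set.
  P2: blocked at fork node Ability ∈ conditioning set.
{Ability, ParentIncome} contains no descendant of UnionMember and blocks every backdoor path.
Every element of {Ability, ParentIncome} is needed (dropping Ability leaves P2 open; dropping ParentIncome leaves P1 open), so no proper subset is valid.
Among all size-2 subsets of the eligible variables, only {Ability, ParentIncome} blocks every backdoor path, so it is the unique smallest valid adjustment set.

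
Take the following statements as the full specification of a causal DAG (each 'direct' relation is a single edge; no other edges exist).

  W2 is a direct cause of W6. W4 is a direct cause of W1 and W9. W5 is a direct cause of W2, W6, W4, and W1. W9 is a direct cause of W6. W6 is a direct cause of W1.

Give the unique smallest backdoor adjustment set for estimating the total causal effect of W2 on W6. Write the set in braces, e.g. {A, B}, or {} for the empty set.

Variables eligible for adjustment (non-descendants of W2, excluding W2 and W6): {W4, W5, W9}.
Backdoor paths from W2 to W6:
  P1: W2 <- W5 -> W4 -> W9 -> W6
  P2: W2 <- W5 -> W4 -> W1 <- W6
  P3: W2 <- W5 -> W6
  P4: W2 <- W5 -> W1 <- W4 -> W9 -> W6
  P5: W2 <- W5 -> W1 <- W6
The empty set is not sufficient: P1 (W2 <- W5 -> W4 -> W9 -> W6) has no collider blocking it and no conditioned non-collider, so it is open.
Try {W5}:
  P1: blocked at fork node W5 ∈ conditioning set.
  P2: blocked at fork node W5 ∈ conditioning set.
  P3: blocked at fork node W5 ∈ conditioning set.
  P4: blocked at fork node W5 ∈ conditioning set.
  P5: blocked at fork node W5 ∈ conditioning set.
{W5} contains no descendant of W2 and blocks every backdoor path.
No other singleton works — e.g. {W4} leaves P3 open — so {W5} is the unique smallest valid adjustment set.

{W5}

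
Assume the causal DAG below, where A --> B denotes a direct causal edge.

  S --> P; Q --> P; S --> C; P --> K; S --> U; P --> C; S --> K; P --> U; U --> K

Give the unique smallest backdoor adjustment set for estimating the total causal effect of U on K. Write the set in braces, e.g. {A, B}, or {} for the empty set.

{P, S}

Variables eligible for adjustment (non-descendants of U, excluding U and K): {C, P, Q, S}.
Backdoor paths from U to K:
  P1: U <- S -> P -> K
  P2: U <- S -> C <- P -> K
  P3: U <- S -> K
  P4: U <- P <- S -> K
  P5: U <- P -> C <- S -> K
  P6: U <- P -> K
The empty set is not sufficient: P1 (U <- S -> P -> K) has no collider blocking it and no conditioned non-collider, so it is open.
Try {P, S}:
  P1: blocked at fork node S ∈ conditioning set.
  P2: blocked at fork node S ∈ conditioning set.
  P3: blocked at fork node S ∈ conditioning set.
  P4: blocked at chain node P ∈ conditioning set.
  P5: blocked at fork node P ∈ conditioning set.
  P6: blocked at fork node P ∈ conditioning set.
{P, S} contains no descendant of U and blocks every backdoor path.
Every element of {P, S} is needed (dropping P leaves P6 open; dropping S leaves P3 open), so no proper subset is valid.
Among all size-2 subsets of the eligible variables, only {P, S} blocks every backdoor path, so it is the unique smallest valid adjustment set.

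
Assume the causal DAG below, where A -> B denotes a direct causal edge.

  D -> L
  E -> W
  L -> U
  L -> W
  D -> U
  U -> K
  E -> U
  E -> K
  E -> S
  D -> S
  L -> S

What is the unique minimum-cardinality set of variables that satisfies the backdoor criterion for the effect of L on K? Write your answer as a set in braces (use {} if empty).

{D}

Variables eligible for adjustment (non-descendants of L, excluding L and K): {D, E}.
Backdoor paths from L to K:
  P1: L <- D -> S <- E -> U -> K
  P2: L <- D -> S <- E -> K
  P3: L <- D -> U <- E -> K
  P4: L <- D -> U -> K
The empty set is not sufficient: P4 (L <- D -> U -> K) has no collider blocking it and no conditioned non-collider, so it is open.
Try {D}:
  P1: blocked at fork node D ∈ conditioning set.
  P2: blocked at fork node D ∈ conditioning set.
  P3: blocked at fork node D ∈ conditioning set.
  P4: blocked at fork node D ∈ conditioning set.
{D} contains no descendant of L and blocks every backdoor path.
No other singleton works — e.g. {E} leaves P4 open — so {D} is the unique smallest valid adjustment set.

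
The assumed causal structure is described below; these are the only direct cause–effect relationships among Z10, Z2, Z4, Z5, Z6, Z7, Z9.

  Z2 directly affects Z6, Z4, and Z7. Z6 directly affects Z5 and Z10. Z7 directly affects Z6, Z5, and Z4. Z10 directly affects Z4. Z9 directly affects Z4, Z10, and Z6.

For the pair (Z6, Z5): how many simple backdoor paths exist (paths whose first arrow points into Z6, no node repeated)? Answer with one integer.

A backdoor path from Z6 to Z5 is any simple undirected path whose first edge points into Z6 (i.e. leaves Z6 via a parent).
Parents of Z6: {Z2, Z7, Z9}.
Enumerating:
  P1: Z6 <- Z2 -> Z7 -> Z5
  P2: Z6 <- Z2 -> Z4 <- Z7 -> Z5
  P3: Z6 <- Z9 -> Z10 -> Z4 <- Z2 -> Z7 -> Z5
  P4: Z6 <- Z9 -> Z10 -> Z4 <- Z7 -> Z5
  P5: Z6 <- Z9 -> Z4 <- Z2 -> Z7 -> Z5
  P6: Z6 <- Z9 -> Z4 <- Z7 -> Z5
  P7: Z6 <- Z7 -> Z5
That exhausts the simple backdoor paths. Count: 7.

7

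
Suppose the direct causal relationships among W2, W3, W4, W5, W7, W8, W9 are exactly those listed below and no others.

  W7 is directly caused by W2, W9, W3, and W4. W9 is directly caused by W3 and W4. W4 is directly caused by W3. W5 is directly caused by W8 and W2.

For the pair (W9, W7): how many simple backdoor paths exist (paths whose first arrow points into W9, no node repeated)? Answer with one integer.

4

A backdoor path from W9 to W7 is any simple undirected path whose first edge points into W9 (i.e. leaves W9 via a parent).
Parents of W9: {W3, W4}.
Enumerating:
  P1: W9 <- W3 -> W4 -> W7
  P2: W9 <- W3 -> W7
  P3: W9 <- W4 <- W3 -> W7
  P4: W9 <- W4 -> W7
That exhausts the simple backdoor paths. Count: 4.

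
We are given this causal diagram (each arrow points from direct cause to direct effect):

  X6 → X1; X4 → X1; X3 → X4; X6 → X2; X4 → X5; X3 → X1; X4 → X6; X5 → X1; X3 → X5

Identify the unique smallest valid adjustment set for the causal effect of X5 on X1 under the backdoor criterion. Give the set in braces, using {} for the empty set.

Variables eligible for adjustment (non-descendants of X5, excluding X5 and X1): {X2, X3, X4, X6}.
Backdoor paths from X5 to X1:
  P1: X5 <- X3 -> X4 -> X6 -> X1
  P2: X5 <- X3 -> X4 -> X1
  P3: X5 <- X3 -> X1
  P4: X5 <- X4 <- X3 -> X1
  P5: X5 <- X4 -> X6 -> X1
  P6: X5 <- X4 -> X1
The empty set is not sufficient: P1 (X5 <- X3 -> X4 -> X6 -> X1) has no collider blocking it and no conditioned non-collider, so it is open.
Try {X3, X4}:
  P1: blocked at fork node X3 ∈ conditioning set.
  P2: blocked at fork node X3 ∈ conditioning set.
  P3: blocked at fork node X3 ∈ conditioning set.
  P4: blocked at chain node X4 ∈ conditioning set.
  P5: blocked at fork node X4 ∈ conditioning set.
  P6: blocked at fork node X4 ∈ conditioning set.
{X3, X4} contains no descendant of X5 and blocks every backdoor path.
Every element of {X3, X4} is needed (dropping X3 leaves P3 open; dropping X4 leaves P5 open), so no proper subset is valid.
Among all size-2 subsets of the eligible variables, only {X3, X4} blocks every backdoor path, so it is the unique smallest valid adjustment set.

{X3, X4}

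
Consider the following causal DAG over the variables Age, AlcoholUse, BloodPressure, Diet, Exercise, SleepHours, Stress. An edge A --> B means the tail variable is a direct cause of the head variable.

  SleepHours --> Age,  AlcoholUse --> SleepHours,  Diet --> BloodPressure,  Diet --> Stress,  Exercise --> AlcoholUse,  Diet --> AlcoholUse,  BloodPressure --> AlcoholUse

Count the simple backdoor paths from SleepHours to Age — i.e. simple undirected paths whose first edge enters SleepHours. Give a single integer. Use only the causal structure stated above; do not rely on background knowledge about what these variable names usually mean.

0

A backdoor path from SleepHours to Age is any simple undirected path whose first edge points into SleepHours (i.e. leaves SleepHours via a parent).
Parents of SleepHours: {AlcoholUse}.
No simple path from any parent of SleepHours reaches Age without revisiting SleepHours, so there are no backdoor paths.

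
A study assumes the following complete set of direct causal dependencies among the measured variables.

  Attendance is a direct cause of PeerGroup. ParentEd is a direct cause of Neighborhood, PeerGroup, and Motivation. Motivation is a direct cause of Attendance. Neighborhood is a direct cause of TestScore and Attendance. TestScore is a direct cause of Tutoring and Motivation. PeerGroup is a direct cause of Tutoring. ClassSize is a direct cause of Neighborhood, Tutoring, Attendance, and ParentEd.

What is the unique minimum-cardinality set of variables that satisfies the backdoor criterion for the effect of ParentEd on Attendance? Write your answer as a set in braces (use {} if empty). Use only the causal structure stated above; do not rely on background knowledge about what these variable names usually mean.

{ClassSize}

Variables eligible for adjustment (non-descendants of ParentEd, excluding ParentEd and Attendance): {ClassSize}.
Backdoor paths from ParentEd to Attendance:
  P1: ParentEd <- ClassSize -> Neighborhood -> TestScore -> Motivation -> Attendance
  P2: ParentEd <- ClassSize -> Neighborhood -> TestScore -> Tutoring <- PeerGroup <- Attendance
  P3: ParentEd <- ClassSize -> Neighborhood -> Attendance
  P4: ParentEd <- ClassSize -> Attendance
  P5: ParentEd <- ClassSize -> Tutoring <- TestScore <- Neighborhood -> Attendance
  P6: ParentEd <- ClassSize -> Tutoring <- TestScore -> Motivation -> Attendance
  P7: ParentEd <- ClassSize -> Tutoring <- PeerGroup <- Attendance
The empty set is not sufficient: P1 (ParentEd <- ClassSize -> Neighborhood -> TestScore -> Motivation -> Attendance) has no collider blocking it and no conditioned non-collider, so it is open.
Try {ClassSize}:
  P1: blocked at fork node ClassSize ∈ conditioning set.
  P2: blocked at fork node ClassSize ∈ conditioning set.
  P3: blocked at fork node ClassSize ∈ conditioning set.
  P4: blocked at fork node ClassSize ∈ conditioning set.
  P5: blocked at fork node ClassSize ∈ conditioning set.
  P6: blocked at fork node ClassSize ∈ conditioning set.
  P7: blocked at fork node ClassSize ∈ conditioning set.
{ClassSize} contains no descendant of ParentEd and blocks every backdoor path.
{ClassSize} is the unique smallest valid adjustment set.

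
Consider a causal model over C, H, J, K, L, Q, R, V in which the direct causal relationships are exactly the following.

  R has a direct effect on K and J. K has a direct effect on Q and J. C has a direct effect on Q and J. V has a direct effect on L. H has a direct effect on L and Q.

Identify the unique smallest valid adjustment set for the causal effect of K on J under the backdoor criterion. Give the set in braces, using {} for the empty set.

{R}

Variables eligible for adjustment (non-descendants of K, excluding K and J): {C, H, L, R, V}.
Backdoor paths from K to J:
  P1: K <- R -> J
The empty set is not sufficient: P1 (K <- R -> J) has no collider blocking it and no conditioned non-collider, so it is open.
Try {R}:
  P1: blocked at fork node R ∈ conditioning set.
{R} contains no descendant of K and blocks every backdoor path.
No other singleton works — e.g. {H} leaves P1 open — so {R} is the unique smallest valid adjustment set.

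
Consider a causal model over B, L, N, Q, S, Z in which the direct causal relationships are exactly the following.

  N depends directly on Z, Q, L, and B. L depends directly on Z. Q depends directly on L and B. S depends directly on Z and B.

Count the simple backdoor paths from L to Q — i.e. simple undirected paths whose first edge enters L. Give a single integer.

A backdoor path from L to Q is any simple undirected path whose first edge points into L (i.e. leaves L via a parent).
Parents of L: {Z}.
Enumerating:
  P1: L <- Z -> S <- B -> Q
  P2: L <- Z -> S <- B -> N <- Q
  P3: L <- Z -> N <- B -> Q
  P4: L <- Z -> N <- Q
That exhausts the simple backdoor paths. Count: 4.

4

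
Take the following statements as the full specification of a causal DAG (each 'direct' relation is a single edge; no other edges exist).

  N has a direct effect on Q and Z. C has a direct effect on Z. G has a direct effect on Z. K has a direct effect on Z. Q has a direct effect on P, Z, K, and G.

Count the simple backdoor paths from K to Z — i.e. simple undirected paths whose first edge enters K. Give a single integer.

3

A backdoor path from K to Z is any simple undirected path whose first edge points into K (i.e. leaves K via a parent).
Parents of K: {Q}.
Enumerating:
  P1: K <- Q <- N -> Z
  P2: K <- Q -> G -> Z
  P3: K <- Q -> Z
That exhausts the simple backdoor paths. Count: 3.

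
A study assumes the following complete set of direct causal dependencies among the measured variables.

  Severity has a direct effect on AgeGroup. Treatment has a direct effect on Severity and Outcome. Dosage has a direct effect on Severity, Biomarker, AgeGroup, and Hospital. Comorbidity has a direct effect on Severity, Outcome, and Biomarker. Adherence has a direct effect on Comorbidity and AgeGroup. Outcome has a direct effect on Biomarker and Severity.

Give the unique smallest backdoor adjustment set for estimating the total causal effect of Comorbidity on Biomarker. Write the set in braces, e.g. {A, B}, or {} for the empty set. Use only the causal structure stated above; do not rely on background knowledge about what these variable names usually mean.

{}

Variables eligible for adjustment (non-descendants of Comorbidity, excluding Comorbidity and Biomarker): {Adherence, Dosage, Hospital, Treatment}.
Backdoor paths from Comorbidity to Biomarker:
  P1: Comorbidity <- Adherence -> AgeGroup <- Dosage -> Severity <- Treatment -> Outcome -> Biomarker
  P2: Comorbidity <- Adherence -> AgeGroup <- Dosage -> Severity <- Outcome -> Biomarker
  P3: Comorbidity <- Adherence -> AgeGroup <- Dosage -> Biomarker
  P4: Comorbidity <- Adherence -> AgeGroup <- Severity <- Dosage -> Biomarker
  P5: Comorbidity <- Adherence -> AgeGroup <- Severity <- Treatment -> Outcome -> Biomarker
  P6: Comorbidity <- Adherence -> AgeGroup <- Severity <- Outcome -> Biomarker
Each backdoor path contains an unconditioned collider, so every path is already blocked with the empty conditioning set:
  P1: blocked at collider AgeGroup (neither it nor any descendant is in the conditioning set).
  P2: blocked at collider AgeGroup (neither it nor any descendant is in the conditioning set).
  P3: blocked at collider AgeGroup (neither it nor any descendant is in the conditioning set).
  P4: blocked at collider AgeGroup (neither it nor any descendant is in the conditioning set).
  P5: blocked at collider AgeGroup (neither it nor any descendant is in the conditioning set).
  P6: blocked at collider AgeGroup (neither it nor any descendant is in the conditioning set).
The empty set is therefore the unique smallest valid set.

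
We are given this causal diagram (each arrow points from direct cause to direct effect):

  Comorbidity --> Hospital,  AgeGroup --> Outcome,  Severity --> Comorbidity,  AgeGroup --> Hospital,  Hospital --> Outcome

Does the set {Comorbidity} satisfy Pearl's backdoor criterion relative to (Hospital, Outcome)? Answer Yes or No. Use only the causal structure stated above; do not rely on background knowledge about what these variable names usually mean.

Backdoor paths from Hospital to Outcome (paths whose first edge points into Hospital):
  P1: Hospital <- AgeGroup -> Outcome
Condition 1 (no descendant of Hospital in the set): holds — descendants of Hospital are {Outcome}; none are in {Comorbidity}.
Condition 2 (every backdoor path blocked by {Comorbidity}):
  P1: open — no interior node is in the conditioning set.
{Comorbidity} does not satisfy the backdoor criterion.

No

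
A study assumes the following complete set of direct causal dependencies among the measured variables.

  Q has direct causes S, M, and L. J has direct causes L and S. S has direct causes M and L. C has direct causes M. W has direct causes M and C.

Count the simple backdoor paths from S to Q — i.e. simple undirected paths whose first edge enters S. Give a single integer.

A backdoor path from S to Q is any simple undirected path whose first edge points into S (i.e. leaves S via a parent).
Parents of S: {L, M}.
Enumerating:
  P1: S <- L -> Q
  P2: S <- M -> Q
That exhausts the simple backdoor paths. Count: 2.

2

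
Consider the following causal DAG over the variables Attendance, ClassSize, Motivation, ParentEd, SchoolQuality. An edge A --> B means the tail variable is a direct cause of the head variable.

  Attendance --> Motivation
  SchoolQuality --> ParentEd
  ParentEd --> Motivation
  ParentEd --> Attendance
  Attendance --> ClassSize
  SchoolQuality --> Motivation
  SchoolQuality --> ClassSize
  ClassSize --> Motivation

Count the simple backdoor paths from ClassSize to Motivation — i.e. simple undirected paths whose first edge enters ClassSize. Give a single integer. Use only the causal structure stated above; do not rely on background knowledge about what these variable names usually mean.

6

A backdoor path from ClassSize to Motivation is any simple undirected path whose first edge points into ClassSize (i.e. leaves ClassSize via a parent).
Parents of ClassSize: {Attendance, SchoolQuality}.
Enumerating:
  P1: ClassSize <- SchoolQuality -> ParentEd -> Attendance -> Motivation
  P2: ClassSize <- SchoolQuality -> ParentEd -> Motivation
  P3: ClassSize <- SchoolQuality -> Motivation
  P4: ClassSize <- Attendance <- ParentEd <- SchoolQuality -> Motivation
  P5: ClassSize <- Attendance <- ParentEd -> Motivation
  P6: ClassSize <- Attendance -> Motivation
That exhausts the simple backdoor paths. Count: 6.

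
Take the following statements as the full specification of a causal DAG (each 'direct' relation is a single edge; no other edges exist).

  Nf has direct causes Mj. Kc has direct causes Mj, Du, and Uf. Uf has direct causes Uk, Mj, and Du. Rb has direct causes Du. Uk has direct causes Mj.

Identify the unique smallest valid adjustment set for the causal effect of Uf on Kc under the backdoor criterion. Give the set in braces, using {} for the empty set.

Variables eligible for adjustment (non-descendants of Uf, excluding Uf and Kc): {Du, Mj, Nf, Rb, Uk}.
Backdoor paths from Uf to Kc:
  P1: Uf <- Mj -> Kc
  P2: Uf <- Uk <- Mj -> Kc
  P3: Uf <- Du -> Kc
The empty set is not sufficient: P1 (Uf <- Mj -> Kc) has no collider blocking it and no conditioned non-collider, so it is open.
Try {Du, Mj}:
  P1: blocked at fork node Mj ∈ conditioning set.
  P2: blocked at fork node Mj ∈ conditioning set.
  P3: blocked at fork node Du ∈ conditioning set.
{Du, Mj} contains no descendant of Uf and blocks every backdoor path.
Every element of {Du, Mj} is needed (dropping Du leaves P3 open; dropping Mj leaves P1 open), so no proper subset is valid.
Among all size-2 subsets of the eligible variables, only {Du, Mj} blocks every backdoor path, so it is the unique smallest valid adjustment set.

{Du, Mj}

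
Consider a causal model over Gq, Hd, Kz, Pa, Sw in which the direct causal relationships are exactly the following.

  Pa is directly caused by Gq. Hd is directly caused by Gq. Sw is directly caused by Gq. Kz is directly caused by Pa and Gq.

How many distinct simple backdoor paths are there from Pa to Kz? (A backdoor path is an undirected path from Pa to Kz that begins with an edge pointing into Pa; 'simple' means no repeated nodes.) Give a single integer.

1

A backdoor path from Pa to Kz is any simple undirected path whose first edge points into Pa (i.e. leaves Pa via a parent).
Parents of Pa: {Gq}.
Enumerating:
  P1: Pa <- Gq -> Kz
That exhausts the simple backdoor paths. Count: 1.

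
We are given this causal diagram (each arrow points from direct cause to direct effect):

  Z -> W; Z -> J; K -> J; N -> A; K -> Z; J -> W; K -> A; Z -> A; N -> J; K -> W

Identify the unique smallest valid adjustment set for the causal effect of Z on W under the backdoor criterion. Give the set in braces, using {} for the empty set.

{K}

Variables eligible for adjustment (non-descendants of Z, excluding Z and W): {K, N}.
Backdoor paths from Z to W:
  P1: Z <- K -> A <- N -> J -> W
  P2: Z <- K -> J -> W
  P3: Z <- K -> W
The empty set is not sufficient: P2 (Z <- K -> J -> W) has no collider blocking it and no conditioned non-collider, so it is open.
Try {K}:
  P1: blocked at fork node K ∈ conditioning set.
  P2: blocked at fork node K ∈ conditioning set.
  P3: blocked at fork node K ∈ conditioning set.
{K} contains no descendant of Z and blocks every backdoor path.
No other singleton works — e.g. {N} leaves P2 open — so {K} is the unique smallest valid adjustment set.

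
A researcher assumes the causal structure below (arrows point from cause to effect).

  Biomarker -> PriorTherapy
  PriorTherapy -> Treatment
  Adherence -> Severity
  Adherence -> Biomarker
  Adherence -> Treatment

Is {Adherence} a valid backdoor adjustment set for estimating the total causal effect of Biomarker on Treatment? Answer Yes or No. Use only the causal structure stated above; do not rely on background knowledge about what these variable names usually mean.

Yes

Backdoor paths from Biomarker to Treatment (paths whose first edge points into Biomarker):
  P1: Biomarker <- Adherence -> Treatment
Condition 1 (no descendant of Biomarker in the set): holds — descendants of Biomarker are {PriorTherapy, Treatment}; none are in {Adherence}.
Condition 2 (every backdoor path blocked by {Adherence}):
  P1: blocked at fork node Adherence ∈ conditioning set.
{Adherence} satisfies the backdoor criterion.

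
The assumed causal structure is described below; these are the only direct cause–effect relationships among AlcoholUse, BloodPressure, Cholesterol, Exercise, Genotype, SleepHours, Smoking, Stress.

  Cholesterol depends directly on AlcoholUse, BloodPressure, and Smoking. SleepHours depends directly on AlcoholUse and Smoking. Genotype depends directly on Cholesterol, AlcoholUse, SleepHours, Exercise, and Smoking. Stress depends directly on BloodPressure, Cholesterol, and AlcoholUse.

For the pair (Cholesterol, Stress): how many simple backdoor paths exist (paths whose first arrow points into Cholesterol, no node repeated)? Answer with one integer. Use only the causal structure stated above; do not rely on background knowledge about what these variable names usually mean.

A backdoor path from Cholesterol to Stress is any simple undirected path whose first edge points into Cholesterol (i.e. leaves Cholesterol via a parent).
Parents of Cholesterol: {AlcoholUse, BloodPressure, Smoking}.
Enumerating:
  P1: Cholesterol <- Smoking -> SleepHours <- AlcoholUse -> Stress
  P2: Cholesterol <- Smoking -> SleepHours -> Genotype <- AlcoholUse -> Stress
  P3: Cholesterol <- Smoking -> Genotype <- AlcoholUse -> Stress
  P4: Cholesterol <- Smoking -> Genotype <- SleepHours <- AlcoholUse -> Stress
  P5: Cholesterol <- AlcoholUse -> Stress
  P6: Cholesterol <- BloodPressure -> Stress
That exhausts the simple backdoor paths. Count: 6.

6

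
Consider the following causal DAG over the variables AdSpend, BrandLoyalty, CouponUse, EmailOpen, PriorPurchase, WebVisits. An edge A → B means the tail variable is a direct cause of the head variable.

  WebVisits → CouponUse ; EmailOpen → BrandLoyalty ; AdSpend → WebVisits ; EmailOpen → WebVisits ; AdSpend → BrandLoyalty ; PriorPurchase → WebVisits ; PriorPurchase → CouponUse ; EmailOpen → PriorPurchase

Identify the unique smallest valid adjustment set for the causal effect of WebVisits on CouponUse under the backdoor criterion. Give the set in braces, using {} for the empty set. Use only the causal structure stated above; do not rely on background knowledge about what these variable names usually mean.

{PriorPurchase}

Variables eligible for adjustment (non-descendants of WebVisits, excluding WebVisits and CouponUse): {AdSpend, BrandLoyalty, EmailOpen, PriorPurchase}.
Backdoor paths from WebVisits to CouponUse:
  P1: WebVisits <- AdSpend -> BrandLoyalty <- EmailOpen -> PriorPurchase -> CouponUse
  P2: WebVisits <- EmailOpen -> PriorPurchase -> CouponUse
  P3: WebVisits <- PriorPurchase -> CouponUse
The empty set is not sufficient: P2 (WebVisits <- EmailOpen -> PriorPurchase -> CouponUse) has no collider blocking it and no conditioned non-collider, so it is open.
Try {PriorPurchase}:
  P1: blocked at collider BrandLoyalty (neither it nor any descendant is in the conditioning set).
  P2: blocked at chain node PriorPurchase ∈ conditioning set.
  P3: blocked at fork node PriorPurchase ∈ conditioning set.
{PriorPurchase} contains no descendant of WebVisits and blocks every backdoor path.
No other singleton works — e.g. {AdSpend} leaves P2 open — so {PriorPurchase} is the unique smallest valid adjustment set.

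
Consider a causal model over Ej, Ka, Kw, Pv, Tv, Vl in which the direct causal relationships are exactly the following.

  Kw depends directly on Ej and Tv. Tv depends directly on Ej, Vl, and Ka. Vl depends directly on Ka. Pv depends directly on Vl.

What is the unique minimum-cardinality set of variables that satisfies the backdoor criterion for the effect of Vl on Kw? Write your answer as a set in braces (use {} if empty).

{Ka}

Variables eligible for adjustment (non-descendants of Vl, excluding Vl and Kw): {Ej, Ka}.
Backdoor paths from Vl to Kw:
  P1: Vl <- Ka -> Tv <- Ej -> Kw
  P2: Vl <- Ka -> Tv -> Kw
The empty set is not sufficient: P2 (Vl <- Ka -> Tv -> Kw) has no collider blocking it and no conditioned non-collider, so it is open.
Try {Ka}:
  P1: blocked at fork node Ka ∈ conditioning set.
  P2: blocked at fork node Ka ∈ conditioning set.
{Ka} contains no descendant of Vl and blocks every backdoor path.
No other singleton works — e.g. {Ej} leaves P2 open — so {Ka} is the unique smallest valid adjustment set.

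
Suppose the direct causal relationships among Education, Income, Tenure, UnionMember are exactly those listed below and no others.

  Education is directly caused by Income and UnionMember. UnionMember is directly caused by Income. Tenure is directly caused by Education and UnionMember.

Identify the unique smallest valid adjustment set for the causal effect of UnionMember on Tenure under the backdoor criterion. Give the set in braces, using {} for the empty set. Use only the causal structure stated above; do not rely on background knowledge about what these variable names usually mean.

{Income}

Variables eligible for adjustment (non-descendants of UnionMember, excluding UnionMember and Tenure): {Income}.
Backdoor paths from UnionMember to Tenure:
  P1: UnionMember <- Income -> Education -> Tenure
The empty set is not sufficient: P1 (UnionMember <- Income -> Education -> Tenure) has no collider blocking it and no conditioned non-collider, so it is open.
Try {Income}:
  P1: blocked at fork node Income ∈ conditioning set.
{Income} contains no descendant of UnionMember and blocks every backdoor path.
{Income} is the unique smallest valid adjustment set.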